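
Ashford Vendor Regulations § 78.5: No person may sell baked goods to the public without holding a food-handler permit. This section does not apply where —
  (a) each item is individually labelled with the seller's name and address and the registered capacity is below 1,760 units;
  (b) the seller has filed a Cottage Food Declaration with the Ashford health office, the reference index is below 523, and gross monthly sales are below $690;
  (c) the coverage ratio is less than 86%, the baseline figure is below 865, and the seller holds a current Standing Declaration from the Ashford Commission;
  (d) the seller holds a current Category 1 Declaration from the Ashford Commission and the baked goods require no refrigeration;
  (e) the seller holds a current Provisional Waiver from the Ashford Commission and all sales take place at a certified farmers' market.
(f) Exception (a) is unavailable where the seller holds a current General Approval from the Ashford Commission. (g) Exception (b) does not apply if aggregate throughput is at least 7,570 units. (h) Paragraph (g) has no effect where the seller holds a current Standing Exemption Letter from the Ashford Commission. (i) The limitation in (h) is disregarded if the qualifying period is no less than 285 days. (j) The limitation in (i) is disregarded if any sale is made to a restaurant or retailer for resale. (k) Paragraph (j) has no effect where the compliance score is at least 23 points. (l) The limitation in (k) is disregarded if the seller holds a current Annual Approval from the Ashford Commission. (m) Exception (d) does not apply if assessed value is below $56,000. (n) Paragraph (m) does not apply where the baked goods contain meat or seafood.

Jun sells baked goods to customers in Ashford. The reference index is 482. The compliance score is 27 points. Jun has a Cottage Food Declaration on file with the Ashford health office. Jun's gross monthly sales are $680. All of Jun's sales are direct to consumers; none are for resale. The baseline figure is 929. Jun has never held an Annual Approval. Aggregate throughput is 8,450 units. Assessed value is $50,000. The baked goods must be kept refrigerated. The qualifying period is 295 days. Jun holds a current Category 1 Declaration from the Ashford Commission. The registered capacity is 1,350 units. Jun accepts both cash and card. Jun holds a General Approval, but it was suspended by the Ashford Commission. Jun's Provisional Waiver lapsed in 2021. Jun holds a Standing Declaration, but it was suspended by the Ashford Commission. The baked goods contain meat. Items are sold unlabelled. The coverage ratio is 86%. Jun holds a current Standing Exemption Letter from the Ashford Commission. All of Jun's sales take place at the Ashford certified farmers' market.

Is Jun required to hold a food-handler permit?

Yes — Jun must hold a food-handler permit.

Exception (a) requires that each item is individually labelled with the seller's name and address; but items are sold unlabelled, so (a) is unavailable.
Exception (b): a Cottage Food Declaration is on file; the reference index is 482, below the 523 limit; gross monthly sales are $680, below the $690 limit — every condition holds. But: (g) operates — aggregate throughput is 8,450 units, meeting the 7,570 units threshold. (h) is triggered (a current Standing Exemption Letter is held), but is overridden by (i): (i) operates against (h): the qualifying period is 295 days, meeting the 285 days threshold. (j), which would lift (i), is not triggered — no sales are for resale. Exception (b) does not apply.
Exception (c) fails — the coverage ratio is 86%, not less than 86%.
Exception (d) fails — the baked goods require refrigeration.
Exception (e) does not apply: no current Provisional Waiver is held.
No exception is made out. Jun falls within the general rule.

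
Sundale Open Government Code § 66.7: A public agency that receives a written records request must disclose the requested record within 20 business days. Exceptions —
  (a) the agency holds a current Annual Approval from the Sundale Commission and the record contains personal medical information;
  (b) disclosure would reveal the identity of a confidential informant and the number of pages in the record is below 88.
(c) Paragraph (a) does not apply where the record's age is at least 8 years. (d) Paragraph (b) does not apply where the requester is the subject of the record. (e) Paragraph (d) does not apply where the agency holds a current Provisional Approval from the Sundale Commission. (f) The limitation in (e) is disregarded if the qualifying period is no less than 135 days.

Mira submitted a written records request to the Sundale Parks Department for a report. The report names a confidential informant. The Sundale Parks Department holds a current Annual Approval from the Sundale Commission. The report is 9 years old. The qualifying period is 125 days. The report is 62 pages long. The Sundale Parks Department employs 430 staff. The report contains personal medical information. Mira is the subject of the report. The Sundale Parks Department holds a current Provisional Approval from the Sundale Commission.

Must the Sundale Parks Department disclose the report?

All of (a)'s requirements are met (a current Annual Approval is held; the report contains personal medical information). But applying paragraph (c): (c) operates against (a): the record's age is 9 years, meeting the 8 years threshold. Exception (a) does not apply.
Exception (b): the report names a confidential informant; the number of pages in the record is 62, below the 88 limit — every condition holds. Under paragraphs (d)–(f): (d) would limit (b) — Mira is the subject of the report — but (e) sets (d) aside: (e) operates — a current Provisional Approval is held. (f), which would lift (e), does not operate here — the qualifying period is 125 days, short of 135 days. (b) remains available.

No — exception (b) applies; the Sundale Parks Department is not required to disclose the report.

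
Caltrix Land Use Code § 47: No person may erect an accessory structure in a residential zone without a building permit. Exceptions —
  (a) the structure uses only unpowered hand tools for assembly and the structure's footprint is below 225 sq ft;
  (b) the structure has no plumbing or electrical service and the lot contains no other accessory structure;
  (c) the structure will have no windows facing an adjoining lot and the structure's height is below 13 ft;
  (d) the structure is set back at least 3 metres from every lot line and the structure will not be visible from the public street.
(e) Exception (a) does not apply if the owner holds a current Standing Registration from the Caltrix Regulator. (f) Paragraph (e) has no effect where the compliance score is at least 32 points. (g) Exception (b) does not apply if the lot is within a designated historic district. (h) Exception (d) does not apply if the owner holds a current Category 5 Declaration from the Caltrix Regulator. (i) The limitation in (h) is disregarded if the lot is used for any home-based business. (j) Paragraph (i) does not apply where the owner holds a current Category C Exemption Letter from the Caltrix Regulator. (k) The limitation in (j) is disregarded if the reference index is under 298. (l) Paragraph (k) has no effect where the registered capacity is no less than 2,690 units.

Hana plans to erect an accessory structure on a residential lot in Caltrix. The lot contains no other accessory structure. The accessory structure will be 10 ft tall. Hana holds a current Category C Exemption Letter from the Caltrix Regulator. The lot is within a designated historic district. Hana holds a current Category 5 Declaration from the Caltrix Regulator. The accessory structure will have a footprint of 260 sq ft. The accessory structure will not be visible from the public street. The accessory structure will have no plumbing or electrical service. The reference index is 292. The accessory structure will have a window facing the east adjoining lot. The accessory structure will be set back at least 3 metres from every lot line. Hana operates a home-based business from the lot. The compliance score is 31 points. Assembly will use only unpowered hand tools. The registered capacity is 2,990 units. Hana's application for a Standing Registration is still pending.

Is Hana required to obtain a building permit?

Yes — Hana must obtain a building permit.

Exception (a) requires that the structure's footprint is below 225 sq ft; but the structure's footprint is 260 sq ft, not below 225 sq ft, so (a) is unavailable.
Exception (b)'s conditions are all satisfied: there is no plumbing or electrical service; the lot has no other accessory structure. Turning to paragraph (g): (g) operates against (b): the lot is in a historic district. So (b) is unavailable.
Exception (c) requires that the structure will have no windows facing an adjoining lot; but a window faces an adjoining lot, so (c) is unavailable.
All of (d)'s requirements are met (the setback is at least 3 m on every side; the structure will not be visible from the street). Turning to paragraphs (h)–(l): (h) operates against (d): a current Category 5 Declaration is held. (i) would limit (h) — a home-based business operates on the lot — but (j) sets (i) aside: (j) applies — a current Category C Exemption Letter is held. (k) applies (the reference index is 292, under the 298 limit), but yields to (l): (l) operates against (k): the registered capacity is 2,990 units, meeting the 2,690 units threshold. So (d) is unavailable.
No exception displaces § 47.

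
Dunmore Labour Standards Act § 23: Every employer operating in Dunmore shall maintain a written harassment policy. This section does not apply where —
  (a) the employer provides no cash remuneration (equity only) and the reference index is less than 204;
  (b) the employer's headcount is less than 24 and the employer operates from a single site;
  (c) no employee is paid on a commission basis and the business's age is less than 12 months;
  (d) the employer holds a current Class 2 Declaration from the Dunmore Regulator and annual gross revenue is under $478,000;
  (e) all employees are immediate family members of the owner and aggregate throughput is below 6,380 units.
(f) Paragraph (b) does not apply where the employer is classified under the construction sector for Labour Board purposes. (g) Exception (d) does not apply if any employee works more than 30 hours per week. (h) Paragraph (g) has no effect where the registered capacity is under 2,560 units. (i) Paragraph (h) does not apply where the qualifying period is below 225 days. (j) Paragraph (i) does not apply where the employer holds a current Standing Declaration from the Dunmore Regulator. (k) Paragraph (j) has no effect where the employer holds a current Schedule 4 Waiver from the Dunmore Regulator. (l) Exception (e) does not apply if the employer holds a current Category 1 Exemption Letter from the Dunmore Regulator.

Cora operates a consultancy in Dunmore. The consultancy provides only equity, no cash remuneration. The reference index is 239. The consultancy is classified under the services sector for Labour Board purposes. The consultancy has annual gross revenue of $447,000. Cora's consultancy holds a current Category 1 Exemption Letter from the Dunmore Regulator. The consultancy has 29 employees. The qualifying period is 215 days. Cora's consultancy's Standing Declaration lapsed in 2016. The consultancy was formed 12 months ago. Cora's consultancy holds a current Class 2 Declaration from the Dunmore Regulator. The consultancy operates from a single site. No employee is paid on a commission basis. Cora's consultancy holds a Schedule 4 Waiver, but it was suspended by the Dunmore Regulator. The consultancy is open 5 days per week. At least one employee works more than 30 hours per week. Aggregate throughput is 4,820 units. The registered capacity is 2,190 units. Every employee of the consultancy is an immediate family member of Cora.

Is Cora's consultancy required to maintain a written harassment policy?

Exception (a) does not apply: the reference index is 239, not less than 204.
Exception (b) fails — the employer's headcount is 29, not less than 24.
Exception (c) requires that the business's age is less than 12 months; but the business's age is 12 months, not less than 12 months, so (c) is unavailable.
Exception (d): a current Class 2 Declaration is held; annual gross revenue is $447,000, under the $478,000 limit — every condition holds. Turning to paragraphs (g)–(k): (g) is triggered — at least one employee exceeds 30 hours/week. (h) is engaged (the registered capacity is 2,190 units, under the 2,560 units limit), but is overridden by (i): (i) operates against (h): the qualifying period is 215 days, below the 225 days limit. (j), which would lift (i), does not operate here — no current Standing Declaration is held. Exception (d) does not apply.
Exception (e) is satisfied on its face — every employee is an immediate family member; aggregate throughput is 4,820 units, below the 6,380 units limit. Turning to paragraph (l): (l) operates — a current Category 1 Exemption Letter is held. So (e) is unavailable.
No exception is made out. Cora's consultancy falls within the general rule.

Yes — Cora's consultancy must maintain a written harassment policy.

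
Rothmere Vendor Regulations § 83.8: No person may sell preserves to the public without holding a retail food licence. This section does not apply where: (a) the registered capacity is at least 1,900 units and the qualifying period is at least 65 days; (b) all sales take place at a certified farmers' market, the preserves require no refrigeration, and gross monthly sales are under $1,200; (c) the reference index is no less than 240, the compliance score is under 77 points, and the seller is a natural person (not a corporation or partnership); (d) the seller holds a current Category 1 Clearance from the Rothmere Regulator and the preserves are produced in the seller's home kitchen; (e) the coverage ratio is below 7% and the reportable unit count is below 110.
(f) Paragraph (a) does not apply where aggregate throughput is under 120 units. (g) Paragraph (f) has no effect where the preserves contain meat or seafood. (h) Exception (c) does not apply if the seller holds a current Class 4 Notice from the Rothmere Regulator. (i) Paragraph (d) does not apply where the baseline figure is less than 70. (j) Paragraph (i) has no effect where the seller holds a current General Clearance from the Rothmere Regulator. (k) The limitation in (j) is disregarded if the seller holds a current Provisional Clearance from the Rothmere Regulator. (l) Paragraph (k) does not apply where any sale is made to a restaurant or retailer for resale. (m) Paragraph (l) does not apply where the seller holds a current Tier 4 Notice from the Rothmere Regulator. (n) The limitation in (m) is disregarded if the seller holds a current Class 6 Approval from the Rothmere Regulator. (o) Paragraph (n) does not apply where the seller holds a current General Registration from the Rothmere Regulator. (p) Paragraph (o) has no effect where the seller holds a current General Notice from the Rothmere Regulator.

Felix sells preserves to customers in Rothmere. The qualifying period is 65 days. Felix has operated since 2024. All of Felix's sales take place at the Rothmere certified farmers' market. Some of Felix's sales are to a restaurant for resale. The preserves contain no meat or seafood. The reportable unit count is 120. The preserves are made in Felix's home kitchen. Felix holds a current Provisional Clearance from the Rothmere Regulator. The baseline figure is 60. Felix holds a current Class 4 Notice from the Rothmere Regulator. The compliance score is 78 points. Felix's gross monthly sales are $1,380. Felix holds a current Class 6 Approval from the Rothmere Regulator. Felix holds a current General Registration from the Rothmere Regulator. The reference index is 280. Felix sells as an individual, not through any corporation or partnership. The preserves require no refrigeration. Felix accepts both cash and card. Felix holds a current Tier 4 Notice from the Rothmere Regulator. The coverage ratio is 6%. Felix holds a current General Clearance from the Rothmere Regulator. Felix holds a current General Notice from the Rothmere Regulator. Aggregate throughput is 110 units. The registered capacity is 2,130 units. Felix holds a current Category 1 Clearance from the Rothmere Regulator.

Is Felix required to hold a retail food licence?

All of (a)'s requirements are met (the registered capacity is 2,130 units, meeting the 1,900 units threshold; the qualifying period is 65 days, meeting the 65 days threshold). However, paragraphs (f)–(g) must be considered: (f) is triggered — aggregate throughput is 110 units, under the 120 units limit. (g), which would lift (f), is not triggered — the preserves contain no meat or seafood. (a) is therefore removed.
Exception (b) fails — gross monthly sales are $1,380, not under $1,200.
Exception (c) does not apply: the compliance score is 78 points, not under 77 points.
Exception (d)'s conditions are all satisfied: a current Category 1 Clearance is held; the preserves are home-kitchen produced. Under paragraphs (i)–(p): (i) would limit (d) — the baseline figure is 60, less than the 70 limit — but (j) sets (i) aside: (j) operates against (i): a current General Clearance is held. (k) is triggered (a current Provisional Clearance is held), but yields to (l): (l) operates against (k): some sales are to a restaurant for resale. (m) operates (a current Tier 4 Notice is held), but is displaced by (n): (n) operates against (m): a current Class 6 Approval is held. (o) would limit (n) — a current General Registration is held — but (p) sets (o) aside: (p) operates against (o): a current General Notice is held. So (d) applies.
Exception (e) does not apply: the reportable unit count is 120, not below 110.

No — exception (d) applies; Felix is not required to hold a retail food licence.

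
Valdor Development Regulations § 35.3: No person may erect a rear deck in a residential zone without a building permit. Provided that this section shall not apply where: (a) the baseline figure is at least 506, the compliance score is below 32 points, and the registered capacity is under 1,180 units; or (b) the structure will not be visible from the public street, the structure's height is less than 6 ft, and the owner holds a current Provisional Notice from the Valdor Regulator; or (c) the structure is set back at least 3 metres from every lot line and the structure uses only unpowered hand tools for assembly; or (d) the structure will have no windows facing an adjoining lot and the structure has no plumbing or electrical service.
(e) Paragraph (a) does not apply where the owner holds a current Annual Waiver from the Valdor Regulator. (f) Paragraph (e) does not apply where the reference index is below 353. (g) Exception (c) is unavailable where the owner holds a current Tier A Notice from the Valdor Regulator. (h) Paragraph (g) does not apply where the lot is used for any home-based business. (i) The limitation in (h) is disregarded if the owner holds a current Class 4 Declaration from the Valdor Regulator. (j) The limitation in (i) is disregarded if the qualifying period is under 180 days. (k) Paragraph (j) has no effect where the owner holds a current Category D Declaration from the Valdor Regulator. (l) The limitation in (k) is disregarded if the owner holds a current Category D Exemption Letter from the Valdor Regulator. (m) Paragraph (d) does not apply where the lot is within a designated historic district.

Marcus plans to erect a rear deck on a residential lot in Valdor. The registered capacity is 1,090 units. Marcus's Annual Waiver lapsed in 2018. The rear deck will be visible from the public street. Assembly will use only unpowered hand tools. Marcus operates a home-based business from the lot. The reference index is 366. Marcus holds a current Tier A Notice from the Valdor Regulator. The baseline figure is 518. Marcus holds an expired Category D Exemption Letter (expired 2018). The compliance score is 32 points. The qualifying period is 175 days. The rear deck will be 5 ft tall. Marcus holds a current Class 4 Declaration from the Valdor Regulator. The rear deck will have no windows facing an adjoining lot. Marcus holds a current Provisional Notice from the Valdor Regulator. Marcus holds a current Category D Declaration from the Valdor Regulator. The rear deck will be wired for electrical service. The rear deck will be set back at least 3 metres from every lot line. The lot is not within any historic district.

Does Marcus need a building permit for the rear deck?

Exception (a) requires that the compliance score is below 32 points; but the compliance score is 32 points, not below 32 points, so (a) is unavailable.
Exception (b) requires that the structure will not be visible from the public street; but the structure will be visible from the street, so (b) is unavailable.
Exception (c)'s conditions are all satisfied: the setback is at least 3 m on every side; assembly uses only hand tools. But applying paragraphs (g)–(l): (g) operates against (c): a current Tier A Notice is held. (h) would limit (g) — a home-based business operates on the lot — but (i) sets (h) aside: (i) is triggered — a current Class 4 Declaration is held. (j) operates (the qualifying period is 175 days, under the 180 days limit), but is displaced by (k): (k) operates against (j): a current Category D Declaration is held. (l) does not operate here (the Category D Exemption Letter is not current), so (k) stands. So (c) is unavailable.
Exception (d) does not apply: electrical service is planned.
No exception displaces § 35.3.

Yes — Marcus must obtain a building permit.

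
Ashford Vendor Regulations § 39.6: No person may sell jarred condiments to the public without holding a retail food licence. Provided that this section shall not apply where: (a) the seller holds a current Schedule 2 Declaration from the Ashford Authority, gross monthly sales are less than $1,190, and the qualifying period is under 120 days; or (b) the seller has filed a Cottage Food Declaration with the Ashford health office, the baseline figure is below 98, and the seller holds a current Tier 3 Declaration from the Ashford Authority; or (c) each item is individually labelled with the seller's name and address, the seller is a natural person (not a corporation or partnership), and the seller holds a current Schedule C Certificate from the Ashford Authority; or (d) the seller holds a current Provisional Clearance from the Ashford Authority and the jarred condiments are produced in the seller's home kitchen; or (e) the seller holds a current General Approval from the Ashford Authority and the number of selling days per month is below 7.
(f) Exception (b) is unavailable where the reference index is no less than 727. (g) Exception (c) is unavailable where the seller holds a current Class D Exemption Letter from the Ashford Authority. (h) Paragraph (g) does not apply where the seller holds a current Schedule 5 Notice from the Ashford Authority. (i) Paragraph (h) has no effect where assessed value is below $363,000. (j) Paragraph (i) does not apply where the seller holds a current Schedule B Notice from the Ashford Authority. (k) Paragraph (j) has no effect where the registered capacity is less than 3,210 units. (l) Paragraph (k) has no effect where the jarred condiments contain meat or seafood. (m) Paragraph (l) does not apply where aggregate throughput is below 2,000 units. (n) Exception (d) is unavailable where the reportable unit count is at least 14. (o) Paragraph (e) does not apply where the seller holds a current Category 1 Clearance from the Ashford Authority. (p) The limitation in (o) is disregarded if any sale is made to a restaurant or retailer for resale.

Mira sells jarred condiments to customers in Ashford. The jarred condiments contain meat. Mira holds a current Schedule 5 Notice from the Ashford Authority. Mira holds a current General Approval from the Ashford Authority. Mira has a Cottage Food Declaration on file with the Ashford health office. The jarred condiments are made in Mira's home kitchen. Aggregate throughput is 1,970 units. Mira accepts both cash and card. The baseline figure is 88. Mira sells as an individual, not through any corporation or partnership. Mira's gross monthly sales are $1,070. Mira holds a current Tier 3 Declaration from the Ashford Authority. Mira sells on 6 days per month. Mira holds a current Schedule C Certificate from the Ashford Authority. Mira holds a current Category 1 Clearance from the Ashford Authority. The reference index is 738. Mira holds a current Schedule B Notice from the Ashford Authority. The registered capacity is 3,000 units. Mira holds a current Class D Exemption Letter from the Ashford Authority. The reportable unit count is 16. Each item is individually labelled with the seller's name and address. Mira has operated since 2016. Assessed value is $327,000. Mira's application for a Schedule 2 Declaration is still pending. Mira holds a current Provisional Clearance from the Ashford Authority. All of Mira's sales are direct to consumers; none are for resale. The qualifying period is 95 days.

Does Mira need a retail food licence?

Exception (a) does not apply: the Schedule 2 Declaration is not current.
Exception (b): a Cottage Food Declaration is on file; the baseline figure is 88, below the 98 limit; a current Tier 3 Declaration is held — every condition holds. But: (f) operates against (b): the reference index is 738, meeting the 727 threshold. So (b) is unavailable.
All of (c)'s requirements are met (items are individually labelled; the seller is a natural person; a current Schedule C Certificate is held). Turning to paragraphs (g)–(m): (g) operates against (c): a current Class D Exemption Letter is held. (h) operates (a current Schedule 5 Notice is held), but yields to (i): (i) is engaged — assessed value is $327,000, below the $363,000 limit. (j) would limit (i) — a current Schedule B Notice is held — but (k) sets (j) aside: (k) operates — the registered capacity is 3,000 units, less than the 3,210 units limit. (l) is triggered (the jarred condiments contain meat), but is overridden by (m): (m) operates against (l): aggregate throughput is 1,970 units, below the 2,000 units limit. (c) is therefore removed.
All of (d)'s requirements are met (a current Provisional Clearance is held; the jarred condiments are home-kitchen produced). But: (n) is engaged — the reportable unit count is 16, meeting the 14 threshold. So (d) is unavailable.
Exception (e): a current General Approval is held; the number of selling days per month is 6, below the 7 limit — every condition holds. However, paragraphs (o)–(p) must be considered: (o) is engaged — a current Category 1 Clearance is held. (p) is not triggered (no sales are for resale), so (o) stands. Exception (e) does not apply.
None of the exceptions is available; § 39.6 applies in full.

Yes — Mira must hold a retail food licence.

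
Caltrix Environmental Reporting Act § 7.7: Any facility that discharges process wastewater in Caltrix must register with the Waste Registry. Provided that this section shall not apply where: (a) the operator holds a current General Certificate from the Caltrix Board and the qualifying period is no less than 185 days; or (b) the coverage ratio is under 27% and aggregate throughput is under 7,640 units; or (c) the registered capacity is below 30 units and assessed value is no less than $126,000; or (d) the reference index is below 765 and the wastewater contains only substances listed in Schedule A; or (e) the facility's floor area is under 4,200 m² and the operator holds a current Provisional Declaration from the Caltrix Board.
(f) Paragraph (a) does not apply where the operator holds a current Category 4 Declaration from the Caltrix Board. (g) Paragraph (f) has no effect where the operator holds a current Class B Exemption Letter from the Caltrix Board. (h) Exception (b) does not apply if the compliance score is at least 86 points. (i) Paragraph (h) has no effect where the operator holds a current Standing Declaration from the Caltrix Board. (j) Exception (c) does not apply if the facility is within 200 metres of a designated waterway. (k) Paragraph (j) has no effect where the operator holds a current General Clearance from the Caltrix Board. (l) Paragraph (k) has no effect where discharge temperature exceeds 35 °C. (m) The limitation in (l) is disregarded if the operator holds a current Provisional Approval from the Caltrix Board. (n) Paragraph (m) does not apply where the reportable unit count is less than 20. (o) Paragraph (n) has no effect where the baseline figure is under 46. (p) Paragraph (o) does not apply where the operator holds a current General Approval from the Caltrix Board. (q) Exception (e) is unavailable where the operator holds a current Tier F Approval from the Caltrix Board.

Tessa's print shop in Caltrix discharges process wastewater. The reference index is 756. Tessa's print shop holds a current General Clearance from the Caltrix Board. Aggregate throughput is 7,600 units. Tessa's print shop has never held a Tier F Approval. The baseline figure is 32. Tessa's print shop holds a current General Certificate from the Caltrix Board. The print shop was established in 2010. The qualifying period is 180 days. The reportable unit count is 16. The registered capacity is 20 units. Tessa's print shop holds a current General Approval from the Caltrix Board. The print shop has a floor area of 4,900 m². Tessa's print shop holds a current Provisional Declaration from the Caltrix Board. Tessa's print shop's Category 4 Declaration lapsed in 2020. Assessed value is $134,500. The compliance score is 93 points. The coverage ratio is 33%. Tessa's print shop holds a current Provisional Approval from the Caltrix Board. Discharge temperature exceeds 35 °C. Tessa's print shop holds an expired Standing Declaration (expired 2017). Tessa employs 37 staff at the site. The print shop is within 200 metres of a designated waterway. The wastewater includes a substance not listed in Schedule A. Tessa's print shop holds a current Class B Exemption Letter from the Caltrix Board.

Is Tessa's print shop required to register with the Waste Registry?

Yes — Tessa's print shop must register with the Waste Registry.

Exception (a) requires that the qualifying period is no less than 185 days; but the qualifying period is 180 days, short of 185 days, so (a) is unavailable.
Exception (b) requires that the coverage ratio is under 27%; but the coverage ratio is 33%, not under 27%, so (b) is unavailable.
Exception (c)'s conditions are all satisfied: the registered capacity is 20 units, below the 30 units limit; assessed value is $134,500, meeting the $126,000 threshold. But: (j) applies — the print shop is within 200 m of a designated waterway. (k) would limit (j) — a current General Clearance is held — but (l) sets (k) aside: (l) is engaged — discharge temperature exceeds 35 °C. (m) would limit (l) — a current Provisional Approval is held — but (n) sets (m) aside: (n) operates against (m): the reportable unit count is 16, less than the 20 limit. (o) would limit (n) — the baseline figure is 32, under the 46 limit — but (p) sets (o) aside: (p) operates against (o): a current General Approval is held. So (c) is unavailable.
Exception (d) fails — the wastewater includes a non-Schedule-A substance.
Exception (e) fails — the facility's floor area is 4,900 m², not under 4,200 m².
No exception displaces § 7.7.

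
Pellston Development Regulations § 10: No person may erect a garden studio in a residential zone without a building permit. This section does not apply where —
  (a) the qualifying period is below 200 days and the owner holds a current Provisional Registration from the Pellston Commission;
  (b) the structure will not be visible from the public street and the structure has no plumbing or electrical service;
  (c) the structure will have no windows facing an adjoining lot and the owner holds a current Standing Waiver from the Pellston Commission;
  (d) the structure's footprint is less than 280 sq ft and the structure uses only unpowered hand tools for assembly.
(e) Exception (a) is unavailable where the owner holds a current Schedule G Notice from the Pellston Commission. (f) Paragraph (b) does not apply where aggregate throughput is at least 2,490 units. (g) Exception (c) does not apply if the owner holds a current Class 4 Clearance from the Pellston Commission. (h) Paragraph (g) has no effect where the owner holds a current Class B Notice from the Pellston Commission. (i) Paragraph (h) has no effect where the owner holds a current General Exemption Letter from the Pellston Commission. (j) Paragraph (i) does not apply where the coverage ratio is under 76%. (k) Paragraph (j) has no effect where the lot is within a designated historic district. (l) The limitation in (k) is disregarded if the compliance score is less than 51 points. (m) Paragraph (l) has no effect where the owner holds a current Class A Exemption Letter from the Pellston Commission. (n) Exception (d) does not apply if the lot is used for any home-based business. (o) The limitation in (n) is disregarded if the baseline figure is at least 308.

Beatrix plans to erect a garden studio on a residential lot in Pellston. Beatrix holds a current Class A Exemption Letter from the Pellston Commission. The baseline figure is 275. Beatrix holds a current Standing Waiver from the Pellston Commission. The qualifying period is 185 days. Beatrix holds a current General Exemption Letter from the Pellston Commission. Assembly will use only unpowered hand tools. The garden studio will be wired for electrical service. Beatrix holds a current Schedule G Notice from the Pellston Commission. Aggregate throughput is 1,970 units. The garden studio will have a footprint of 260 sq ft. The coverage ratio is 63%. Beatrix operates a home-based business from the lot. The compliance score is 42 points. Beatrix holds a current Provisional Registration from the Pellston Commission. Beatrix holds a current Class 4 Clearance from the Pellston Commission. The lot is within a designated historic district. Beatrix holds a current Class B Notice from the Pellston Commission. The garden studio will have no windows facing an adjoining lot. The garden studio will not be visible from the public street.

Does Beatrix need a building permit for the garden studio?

Exception (a)'s conditions are all satisfied: the qualifying period is 185 days, below the 200 days limit; a current Provisional Registration is held. Turning to paragraph (e): (e) operates against (a): a current Schedule G Notice is held. (a) is therefore removed.
Exception (b) requires that the structure has no plumbing or electrical service; but electrical service is planned, so (b) is unavailable.
Exception (c) is satisfied on its face — no windows face an adjoining lot; a current Standing Waiver is held. However, paragraphs (g)–(m) must be considered: (g) operates against (c): a current Class 4 Clearance is held. (h) is triggered (a current Class B Notice is held), but is set aside by (i): (i) operates against (h): a current General Exemption Letter is held. (j) would limit (i) — the coverage ratio is 63%, under the 76% limit — but (k) sets (j) aside: (k) operates against (j): the lot is in a historic district. (l) is engaged (the compliance score is 42 points, less than the 51 points limit), but is itself disapplied by (m): (m) is triggered — a current Class A Exemption Letter is held. Exception (c) does not apply.
All of (d)'s requirements are met (the structure's footprint is 260 sq ft, less than the 280 sq ft limit; assembly uses only hand tools). However, paragraphs (n)–(o) must be considered: (n) operates against (d): a home-based business operates on the lot. (o) is inapplicable (the baseline figure is 275, short of 308), so (n) stands. So (d) is unavailable.
No exception applies. The general rule governs.

Yes — Beatrix must obtain a building permit.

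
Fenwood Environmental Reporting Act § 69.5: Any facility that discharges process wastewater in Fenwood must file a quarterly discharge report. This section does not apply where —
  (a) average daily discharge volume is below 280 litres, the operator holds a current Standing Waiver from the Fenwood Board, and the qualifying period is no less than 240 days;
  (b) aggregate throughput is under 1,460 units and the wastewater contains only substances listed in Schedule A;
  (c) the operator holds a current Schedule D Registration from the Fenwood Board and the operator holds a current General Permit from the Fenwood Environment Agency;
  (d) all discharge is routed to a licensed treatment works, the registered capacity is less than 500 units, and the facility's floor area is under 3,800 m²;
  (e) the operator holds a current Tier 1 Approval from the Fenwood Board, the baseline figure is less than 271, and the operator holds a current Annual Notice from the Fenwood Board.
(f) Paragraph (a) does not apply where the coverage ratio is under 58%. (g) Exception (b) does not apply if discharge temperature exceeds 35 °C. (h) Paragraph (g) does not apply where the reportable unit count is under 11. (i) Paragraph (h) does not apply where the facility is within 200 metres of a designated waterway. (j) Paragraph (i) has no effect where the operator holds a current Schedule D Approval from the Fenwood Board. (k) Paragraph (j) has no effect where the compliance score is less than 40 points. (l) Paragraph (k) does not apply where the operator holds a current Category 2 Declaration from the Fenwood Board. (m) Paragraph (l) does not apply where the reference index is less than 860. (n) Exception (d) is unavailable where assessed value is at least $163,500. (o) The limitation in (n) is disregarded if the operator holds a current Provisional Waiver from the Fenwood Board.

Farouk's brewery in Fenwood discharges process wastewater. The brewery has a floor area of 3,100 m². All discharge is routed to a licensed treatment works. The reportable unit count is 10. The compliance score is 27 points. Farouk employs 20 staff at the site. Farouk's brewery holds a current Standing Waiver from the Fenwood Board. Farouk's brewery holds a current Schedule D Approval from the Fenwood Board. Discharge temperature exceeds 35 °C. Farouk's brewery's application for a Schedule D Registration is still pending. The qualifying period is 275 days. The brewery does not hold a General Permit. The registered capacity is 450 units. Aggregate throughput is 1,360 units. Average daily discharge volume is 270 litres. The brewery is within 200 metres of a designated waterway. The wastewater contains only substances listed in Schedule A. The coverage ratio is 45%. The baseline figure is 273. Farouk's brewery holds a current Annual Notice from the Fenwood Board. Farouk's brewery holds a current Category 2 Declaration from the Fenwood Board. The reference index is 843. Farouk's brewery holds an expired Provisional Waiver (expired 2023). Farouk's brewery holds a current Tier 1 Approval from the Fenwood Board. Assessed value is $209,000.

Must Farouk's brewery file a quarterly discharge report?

Exception (a) is satisfied on its face — average daily discharge volume is 270 litres, below the 280 litres limit; a current Standing Waiver is held; the qualifying period is 275 days, meeting the 240 days threshold. But applying paragraph (f): (f) is engaged — the coverage ratio is 45%, under the 58% limit. (a) is therefore removed.
Exception (b): aggregate throughput is 1,360 units, under the 1,460 units limit; the wastewater is Schedule-A-only — every condition holds. However, paragraphs (g)–(m) must be considered: (g) operates — discharge temperature exceeds 35 °C. (h) would limit (g) — the reportable unit count is 10, under the 11 limit — but (i) sets (h) aside: (i) operates against (h): the brewery is within 200 m of a designated waterway. (j) is engaged (a current Schedule D Approval is held), but is displaced by (k): (k) is triggered — the compliance score is 27 points, less than the 40 points limit. (l) is engaged (a current Category 2 Declaration is held), but is itself disapplied by (m): (m) operates against (l): the reference index is 843, less than the 860 limit. So (b) is unavailable.
Exception (c) requires that the operator holds a current Schedule D Registration from the Fenwood Board; but there is no Schedule D Registration in force, so (c) is unavailable.
Exception (d): discharge is routed to a licensed treatment works; the registered capacity is 450 units, less than the 500 units limit; the facility's floor area is 3,100 m², under the 3,800 m² limit — every condition holds. Turning to paragraphs (n)–(o): (n) applies — assessed value is $209,000, meeting the $163,500 threshold. (o) is not triggered (no current Provisional Waiver is held), so (n) stands. Exception (d) does not apply.
Exception (e) does not apply: the baseline figure is 273, not less than 271.
No exception is made out. Farouk's brewery falls within the general rule.

Yes — Farouk's brewery must file a quarterly discharge report.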